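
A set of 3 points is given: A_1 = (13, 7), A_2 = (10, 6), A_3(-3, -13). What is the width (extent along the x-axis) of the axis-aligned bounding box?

16

max x = 13, min x = -3, so width = 16.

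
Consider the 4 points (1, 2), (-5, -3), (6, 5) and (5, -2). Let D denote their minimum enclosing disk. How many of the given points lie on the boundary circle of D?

2

The farthest pair is (-5, -3)–(6, 5) with squared distance 185. The circle on this segment as diameter has centre (0.5, 1) and r² = 185/4 = 46.25.
Check (1, 2): distance² to centre = 1.25 ≤ 46.25, so it lies inside.
All remaining points lie in this disk, and no smaller disk contains both endpoints, so this is the minimum enclosing circle.
The points at distance exactly r from the centre are (-5, -3), (6, 5) — 2 points.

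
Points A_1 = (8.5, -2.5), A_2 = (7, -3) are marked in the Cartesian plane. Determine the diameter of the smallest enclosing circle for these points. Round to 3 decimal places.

The smallest circle enclosing two points has them as diameter endpoints.
Centre = midpoint = (7.75, -2.75); r² = |A_1A_2|²/4 = 2.5/4 = 0.625.
Diameter = 2r = 2√(0.625) ≈ 1.581.

1.581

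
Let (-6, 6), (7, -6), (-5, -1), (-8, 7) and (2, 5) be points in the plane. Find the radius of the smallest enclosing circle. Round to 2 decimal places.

9.92

By Welzl's lemma the MEC is supported by two points (diametrically opposite) or three points (on a circumcircle).
The farthest pair is (7, -6)–(-8, 7) with squared distance 394. The circle on this segment as diameter has centre (-0.5, 0.5) and r² = 394/4 = 98.5.
Check (-6, 6): distance² to centre = 60.5 ≤ 98.5, so it lies inside.
All remaining points lie in this disk, and no smaller disk contains both endpoints, so this is the minimum enclosing circle.
r = √(98.5) ≈ 9.92.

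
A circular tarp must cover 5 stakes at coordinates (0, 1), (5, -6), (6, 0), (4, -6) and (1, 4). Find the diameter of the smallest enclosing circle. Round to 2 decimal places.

A smallest enclosing disk is always determined by at most three of the input points on its boundary.
The farthest pair is (5, -6)–(1, 4) with squared distance 116. The circle on this segment as diameter has centre (3, -1) and r² = 116/4 = 29.
Check (0, 1): distance² to centre = 13 ≤ 29, so it lies inside.
All remaining points lie in this disk, and no smaller disk contains both endpoints, so this is the minimum enclosing circle.
Diameter = 2r = 2√29 ≈ 10.77.

10.77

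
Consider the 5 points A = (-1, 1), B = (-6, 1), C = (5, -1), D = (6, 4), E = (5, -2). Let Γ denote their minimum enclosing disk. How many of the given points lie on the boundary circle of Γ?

The minimum enclosing circle of a finite set is fixed by two of the points (as a diameter) or three (as a circumcircle).
The minimum enclosing circle is determined by three boundary points: B, D, E.
Their circumcentre is (7/46, 87/46) with r² = 40885/1058.
The farthest remaining point C is at distance² 33709/1058 ≤ 40885/1058.
The points at distance exactly r from the centre are B, D, E — 3 points.

3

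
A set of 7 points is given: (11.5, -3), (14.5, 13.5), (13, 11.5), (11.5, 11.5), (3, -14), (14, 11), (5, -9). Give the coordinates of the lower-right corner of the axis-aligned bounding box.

x-range [3, 14.5], y-range [-14, 13.5].
The lower-right corner is (14.5, -14).

(14.5, -14)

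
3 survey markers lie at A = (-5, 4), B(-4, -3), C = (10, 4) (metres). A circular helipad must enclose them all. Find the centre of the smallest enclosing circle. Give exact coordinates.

Side lengths²: AB² = 50, AC² = 225, BC² = 245.
Since BC² = 245 < 225 + 50 = 275, the triangle is acute, so the smallest enclosing circle is the circumcircle.
Circumcentre = (2.5, 1.5), r² = 62.5.
Centre = (2.5, 1.5).

(2.5, 1.5)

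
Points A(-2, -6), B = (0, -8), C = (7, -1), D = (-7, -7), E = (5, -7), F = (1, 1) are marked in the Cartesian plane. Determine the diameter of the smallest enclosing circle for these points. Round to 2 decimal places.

The minimum enclosing circle of a finite set is fixed by two of the points (as a diameter) or three (as a circumcircle).
The farthest pair is C–D with squared distance 232. The circle on this segment as diameter has centre (0, -4) and r² = 232/4 = 58.
Check A: distance² to centre = 8 ≤ 58, so it lies inside.
All remaining points lie in this disk, and no smaller disk contains both endpoints, so this is the minimum enclosing circle.
Diameter = 2r = 2√58 ≈ 15.23.

15.23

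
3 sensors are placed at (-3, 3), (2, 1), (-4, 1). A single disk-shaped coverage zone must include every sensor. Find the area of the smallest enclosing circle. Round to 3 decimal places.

Call the three points A, B, C in the order given.
Side lengths²: AB² = 29, AC² = 5, BC² = 36.
Since BC² = 36 ≥ 29 + 5 = 34, the angle opposite BC is not acute, so the smallest enclosing circle has BC as diameter.
Centre = midpoint of BC = (-1, 1), r² = 36/4 = 9.
Area = π·r² = π·9 ≈ 28.274.

28.274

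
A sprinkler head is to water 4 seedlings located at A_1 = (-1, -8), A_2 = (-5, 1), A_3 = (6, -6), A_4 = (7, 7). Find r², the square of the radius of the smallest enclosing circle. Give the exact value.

By Welzl's lemma the MEC is supported by two points (diametrically opposite) or three points (on a circumcircle).
The farthest pair is A_1–A_4 with squared distance 289. The circle on this segment as diameter has centre (3, -0.5) and r² = 289/4 = 72.25.
Check A_2: distance² to centre = 66.25 ≤ 72.25, so it lies inside.
All remaining points lie in this disk, and no smaller disk contains both endpoints, so this is the minimum enclosing circle.

72.25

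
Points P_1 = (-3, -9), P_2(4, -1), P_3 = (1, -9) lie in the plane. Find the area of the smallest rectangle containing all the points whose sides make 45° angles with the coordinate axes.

37.5

In coordinates u = x + y, v = x − y the rectangle is axis-aligned; the map (x,y)→(u,v) scales areas by 2.
u-values: -12, 3, -8; range = 3 − (-12) = 15.
v-values: 6, 5, 10; range = 10 − 5 = 5.
Area = (15 × 5) / 2 = 37.5.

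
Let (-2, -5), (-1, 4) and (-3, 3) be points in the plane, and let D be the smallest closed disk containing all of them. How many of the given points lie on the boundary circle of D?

Call the three points A, B, C in the order given.
Side lengths²: AB² = 82, AC² = 65, BC² = 5.
Since AB² = 82 ≥ 65 + 5 = 70, the angle opposite AB is not acute, so the smallest enclosing circle has AB as diameter.
Centre = midpoint of AB = (-1.5, -0.5), r² = 82/4 = 20.5.
The points at distance exactly r from the centre are (-2, -5), (-1, 4) — 2 points.

2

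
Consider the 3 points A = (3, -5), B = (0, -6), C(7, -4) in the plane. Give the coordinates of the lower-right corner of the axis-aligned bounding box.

x-range [0, 7], y-range [-6, -4].
The lower-right corner is (7, -6).

(7, -6)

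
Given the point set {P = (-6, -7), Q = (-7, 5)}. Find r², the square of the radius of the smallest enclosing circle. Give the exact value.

36.25

The smallest circle enclosing two points has them as diameter endpoints.
Centre = midpoint = (-6.5, -1); r² = |PQ|²/4 = 145/4 = 36.25.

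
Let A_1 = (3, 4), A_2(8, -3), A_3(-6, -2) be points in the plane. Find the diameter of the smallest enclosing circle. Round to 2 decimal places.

Side lengths²: A_1A_2² = 74, A_1A_3² = 117, A_2A_3² = 197.
Since A_2A_3² = 197 ≥ 117 + 74 = 191, the angle opposite A_2A_3 is not acute, so the smallest enclosing circle has A_2A_3 as diameter.
Centre = midpoint of A_2A_3 = (1, -2.5), r² = 197/4 = 49.25.
Diameter = 2r = 2√(49.25) ≈ 14.04.

14.04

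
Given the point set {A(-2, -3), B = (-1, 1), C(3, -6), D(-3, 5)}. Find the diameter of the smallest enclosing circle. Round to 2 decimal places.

The farthest pair is C–D with squared distance 157. The circle on this segment as diameter has centre (0, -0.5) and r² = 157/4 = 39.25.
Check A: distance² to centre = 10.25 ≤ 39.25, so it lies inside.
All remaining points lie in this disk, and no smaller disk contains both endpoints, so this is the minimum enclosing circle.
Diameter = 2r = 2√(39.25) ≈ 12.53.

12.53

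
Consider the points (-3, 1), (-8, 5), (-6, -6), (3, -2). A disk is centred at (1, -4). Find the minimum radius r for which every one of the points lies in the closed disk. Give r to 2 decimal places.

The required radius is the distance from (1, -4) to the farthest point.
Squared distances: 41, 162, 53, 8.
Maximum is 162, attained at (-8, 5).
r = √162 ≈ 12.73.

12.73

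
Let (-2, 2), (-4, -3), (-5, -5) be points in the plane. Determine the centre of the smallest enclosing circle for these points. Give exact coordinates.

(-3.5, -1.5)

Call the three points A, B, C in the order given.
Side lengths²: AB² = 29, AC² = 58, BC² = 5.
Since AC² = 58 ≥ 29 + 5 = 34, the angle opposite AC is not acute, so the smallest enclosing circle has AC as diameter.
Centre = midpoint of AC = (-3.5, -1.5), r² = 58/4 = 14.5.
Centre = (-3.5, -1.5).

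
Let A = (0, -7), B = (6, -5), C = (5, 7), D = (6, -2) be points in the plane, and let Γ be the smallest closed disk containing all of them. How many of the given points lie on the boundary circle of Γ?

2

The farthest pair is A–C with squared distance 221. The circle on this segment as diameter has centre (2.5, 0) and r² = 221/4 = 55.25.
Check B: distance² to centre = 37.25 ≤ 55.25, so it lies inside.
All remaining points lie in this disk, and no smaller disk contains both endpoints, so this is the minimum enclosing circle.
The points at distance exactly r from the centre are A, C — 2 points.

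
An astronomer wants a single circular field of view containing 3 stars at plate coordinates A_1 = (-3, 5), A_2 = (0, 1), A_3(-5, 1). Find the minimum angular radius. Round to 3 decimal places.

2.795

Side lengths²: A_1A_2² = 25, A_1A_3² = 20, A_2A_3² = 25.
Since A_2A_3² = 25 < 25 + 20 = 45, the triangle is acute, so the smallest enclosing circle is the circumcircle.
Circumcentre = (-2.5, 2.25), r² = 7.8125.
r = √(7.8125) ≈ 2.795.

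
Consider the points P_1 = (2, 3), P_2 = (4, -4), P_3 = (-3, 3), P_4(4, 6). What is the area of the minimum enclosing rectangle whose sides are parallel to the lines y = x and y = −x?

In coordinates u = x + y, v = x − y the rectangle is axis-aligned; the map (x,y)→(u,v) scales areas by 2.
u-values: 5, 0, 0, 10; range = 10 − 0 = 10.
v-values: -1, 8, -6, -2; range = 8 − (-6) = 14.
Area = (10 × 14) / 2 = 70.

70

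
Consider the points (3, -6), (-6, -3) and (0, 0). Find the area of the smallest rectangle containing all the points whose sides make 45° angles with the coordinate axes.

54

In coordinates u = x + y, v = x − y the rectangle is axis-aligned; the map (x,y)→(u,v) scales areas by 2.
u-values: -3, -9, 0; range = 0 − (-9) = 9.
v-values: 9, -3, 0; range = 9 − (-3) = 12.
Area = (9 × 12) / 2 = 54.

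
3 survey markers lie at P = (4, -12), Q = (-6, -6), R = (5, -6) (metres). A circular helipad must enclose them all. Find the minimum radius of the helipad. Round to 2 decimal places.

Side lengths²: PQ² = 136, PR² = 37, QR² = 121.
Since PQ² = 136 < 121 + 37 = 158, the triangle is acute, so the smallest enclosing circle is the circumcircle.
Circumcentre = (-0.5, -49/6), r² = 629/18.
r = √(629/18) ≈ 5.91.

5.91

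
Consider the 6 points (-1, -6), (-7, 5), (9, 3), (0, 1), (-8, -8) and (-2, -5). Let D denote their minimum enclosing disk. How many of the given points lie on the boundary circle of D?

3

A smallest enclosing disk is always determined by at most three of the input points on its boundary.
The minimum enclosing circle is determined by three boundary points: (-7, 5), (9, 3), (-8, -8).
Their circumcentre is (5/21, -44/21) with r² = 45305/441.
The farthest remaining point (-1, -6) is at distance² 7400/441 ≤ 45305/441.
The points at distance exactly r from the centre are (-7, 5), (9, 3), (-8, -8) — 3 points.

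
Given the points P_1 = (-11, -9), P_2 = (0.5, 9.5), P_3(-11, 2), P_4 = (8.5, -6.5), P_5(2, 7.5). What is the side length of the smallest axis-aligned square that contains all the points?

The bounding box has width 19.5 and height 18.5.
An axis-aligned square enclosing the set must have side ≥ max(width, height).
So the minimum side is max(19.5, 18.5) = 19.5.

19.5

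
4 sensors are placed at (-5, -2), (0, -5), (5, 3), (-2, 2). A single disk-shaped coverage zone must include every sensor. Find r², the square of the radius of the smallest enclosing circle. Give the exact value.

31.25

The farthest pair is (-5, -2)–(5, 3) with squared distance 125. The circle on this segment as diameter has centre (0, 0.5) and r² = 125/4 = 31.25.
Check (0, -5): distance² to centre = 30.25 ≤ 31.25, so it lies inside.
All remaining points lie in this disk, and no smaller disk contains both endpoints, so this is the minimum enclosing circle.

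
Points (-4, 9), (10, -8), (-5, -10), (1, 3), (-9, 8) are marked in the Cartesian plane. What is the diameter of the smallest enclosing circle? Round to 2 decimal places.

The farthest pair is (10, -8)–(-9, 8) with squared distance 617. The circle on this segment as diameter has centre (0.5, 0) and r² = 617/4 = 154.25.
Check (-4, 9): distance² to centre = 101.25 ≤ 154.25, so it lies inside.
All remaining points lie in this disk, and no smaller disk contains both endpoints, so this is the minimum enclosing circle.
Diameter = 2r = 2√(154.25) ≈ 24.84.

24.84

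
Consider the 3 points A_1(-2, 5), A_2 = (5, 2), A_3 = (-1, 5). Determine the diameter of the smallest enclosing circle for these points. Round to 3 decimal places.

Side lengths²: A_1A_2² = 58, A_1A_3² = 1, A_2A_3² = 45.
Since A_1A_2² = 58 ≥ 45 + 1 = 46, the angle opposite A_1A_2 is not acute, so the smallest enclosing circle has A_1A_2 as diameter.
Centre = midpoint of A_1A_2 = (1.5, 3.5), r² = 58/4 = 14.5.
Diameter = 2r = 2√(14.5) ≈ 7.616.

7.616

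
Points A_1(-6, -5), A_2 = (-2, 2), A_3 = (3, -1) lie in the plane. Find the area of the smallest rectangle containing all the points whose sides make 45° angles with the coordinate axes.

52

In coordinates u = x + y, v = x − y the rectangle is axis-aligned; the map (x,y)→(u,v) scales areas by 2.
u-values: -11, 0, 2; range = 2 − (-11) = 13.
v-values: -1, -4, 4; range = 4 − (-4) = 8.
Area = (13 × 8) / 2 = 52.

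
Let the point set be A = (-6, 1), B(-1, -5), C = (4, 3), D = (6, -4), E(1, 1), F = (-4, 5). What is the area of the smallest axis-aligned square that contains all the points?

144

The bounding box has width 12 and height 10.
An axis-aligned square enclosing the set must have side ≥ max(width, height).
So the minimum side is max(12, 10) = 12.
Area = 12² = 144.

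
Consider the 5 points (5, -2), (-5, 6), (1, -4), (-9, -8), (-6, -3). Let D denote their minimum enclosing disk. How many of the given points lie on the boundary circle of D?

3

A smallest enclosing disk is always determined by at most three of the input points on its boundary.
The minimum enclosing circle is determined by three boundary points: (5, -2), (-5, 6), (-9, -8).
Their circumcentre is (-140/43, -89/43) with r² = 126034/1849.
The farthest remaining point (1, -4) is at distance² 40378/1849 ≤ 126034/1849.
The points at distance exactly r from the centre are (5, -2), (-5, 6), (-9, -8) — 3 points.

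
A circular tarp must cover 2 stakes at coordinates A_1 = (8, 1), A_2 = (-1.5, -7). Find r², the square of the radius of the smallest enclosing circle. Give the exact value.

The smallest circle enclosing two points has them as diameter endpoints.
Centre = midpoint = (3.25, -3); r² = |A_1A_2|²/4 = 154.25/4 = 38.5625.

38.5625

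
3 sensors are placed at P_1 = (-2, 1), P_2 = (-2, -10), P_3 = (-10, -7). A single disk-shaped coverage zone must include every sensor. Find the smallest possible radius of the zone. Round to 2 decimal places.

6.04

Side lengths²: P_1P_2² = 121, P_1P_3² = 128, P_2P_3² = 73.
Since P_1P_3² = 128 < 121 + 73 = 194, the triangle is acute, so the smallest enclosing circle is the circumcircle.
Circumcentre = (-4.5, -4.5), r² = 36.5.
r = √(36.5) ≈ 6.04.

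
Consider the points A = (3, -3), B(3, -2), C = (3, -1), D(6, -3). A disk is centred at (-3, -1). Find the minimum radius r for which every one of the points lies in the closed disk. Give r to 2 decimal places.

9.22

The required radius is the distance from (-3, -1) to the farthest point.
Squared distances: 40, 37, 36, 85.
Maximum is 85, attained at D.
r = √85 ≈ 9.22.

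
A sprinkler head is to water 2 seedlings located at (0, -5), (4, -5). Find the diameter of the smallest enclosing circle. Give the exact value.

The smallest circle enclosing two points has them as diameter endpoints.
Centre = midpoint = (2, -5); r² = |(0, -5)−(4, -5)|²/4 = 16/4 = 4.
Diameter = 2r = 2√4 = 4.

4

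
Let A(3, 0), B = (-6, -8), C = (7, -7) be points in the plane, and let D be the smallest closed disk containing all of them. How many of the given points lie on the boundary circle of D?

3

Side lengths²: AB² = 145, AC² = 65, BC² = 170.
Since BC² = 170 < 145 + 65 = 210, the triangle is acute, so the smallest enclosing circle is the circumcircle.
Circumcentre = (15/38, -233/38), r² = 32045/722.
The points at distance exactly r from the centre are A, B, C — 3 points.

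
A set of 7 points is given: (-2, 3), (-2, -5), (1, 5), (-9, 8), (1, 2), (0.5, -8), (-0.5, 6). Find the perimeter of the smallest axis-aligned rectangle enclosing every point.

Width = max x − min x = 1 − (-9) = 10.
Height = max y − min y = 8 − (-8) = 16.
Perimeter = 2(10 + 16) = 52.

52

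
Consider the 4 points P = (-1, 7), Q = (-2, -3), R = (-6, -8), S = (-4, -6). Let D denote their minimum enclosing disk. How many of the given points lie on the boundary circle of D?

A smallest enclosing disk is always determined by at most three of the input points on its boundary.
The farthest pair is P–R with squared distance 250. The circle on this segment as diameter has centre (-3.5, -0.5) and r² = 250/4 = 62.5.
Check Q: distance² to centre = 8.5 ≤ 62.5, so it lies inside.
All remaining points lie in this disk, and no smaller disk contains both endpoints, so this is the minimum enclosing circle.
The points at distance exactly r from the centre are P, R — 2 points.

2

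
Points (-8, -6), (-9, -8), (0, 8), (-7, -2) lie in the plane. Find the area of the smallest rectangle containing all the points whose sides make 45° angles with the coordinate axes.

In coordinates u = x + y, v = x − y the rectangle is axis-aligned; the map (x,y)→(u,v) scales areas by 2.
u-values: -14, -17, 8, -9; range = 8 − (-17) = 25.
v-values: -2, -1, -8, -5; range = -1 − (-8) = 7.
Area = (25 × 7) / 2 = 87.5.

87.5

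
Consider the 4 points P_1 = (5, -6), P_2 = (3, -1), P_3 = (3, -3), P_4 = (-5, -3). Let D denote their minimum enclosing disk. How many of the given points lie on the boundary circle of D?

2

A smallest enclosing disk is always determined by at most three of the input points on its boundary.
The farthest pair is P_1–P_4 with squared distance 109. The circle on this segment as diameter has centre (0, -4.5) and r² = 109/4 = 27.25.
Check P_2: distance² to centre = 21.25 ≤ 27.25, so it lies inside.
All remaining points lie in this disk, and no smaller disk contains both endpoints, so this is the minimum enclosing circle.
The points at distance exactly r from the centre are P_1, P_4 — 2 points.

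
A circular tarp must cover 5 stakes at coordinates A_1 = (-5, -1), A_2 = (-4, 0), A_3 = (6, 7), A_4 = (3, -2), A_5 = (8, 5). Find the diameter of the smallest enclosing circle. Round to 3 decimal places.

A smallest enclosing disk is always determined by at most three of the input points on its boundary.
The farthest pair is A_1–A_5 with squared distance 205. The circle on this segment as diameter has centre (1.5, 2) and r² = 205/4 = 51.25.
Check A_2: distance² to centre = 34.25 ≤ 51.25, so it lies inside.
All remaining points lie in this disk, and no smaller disk contains both endpoints, so this is the minimum enclosing circle.
Diameter = 2r = 2√(51.25) ≈ 14.318.

14.318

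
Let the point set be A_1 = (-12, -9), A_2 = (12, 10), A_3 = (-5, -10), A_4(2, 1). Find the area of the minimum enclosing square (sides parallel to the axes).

The bounding box has width 24 and height 20.
An axis-aligned square enclosing the set must have side ≥ max(width, height).
So the minimum side is max(24, 20) = 24.
Area = 24² = 576.

576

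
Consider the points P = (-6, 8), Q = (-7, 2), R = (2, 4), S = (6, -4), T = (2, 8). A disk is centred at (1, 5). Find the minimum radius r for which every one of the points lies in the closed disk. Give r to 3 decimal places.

The required radius is the distance from (1, 5) to the farthest point.
Squared distances: 58, 73, 2, 106, 10.
Maximum is 106, attained at S.
r = √106 ≈ 10.296.

10.296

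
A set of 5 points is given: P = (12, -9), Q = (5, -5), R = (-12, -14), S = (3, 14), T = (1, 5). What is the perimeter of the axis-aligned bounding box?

104

Width = max x − min x = 12 − (-12) = 24.
Height = max y − min y = 14 − (-14) = 28.
Perimeter = 2(24 + 28) = 104.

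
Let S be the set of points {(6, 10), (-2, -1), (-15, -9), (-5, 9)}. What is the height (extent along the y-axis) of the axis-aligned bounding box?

19

max y = 10, min y = -9, so height = 19.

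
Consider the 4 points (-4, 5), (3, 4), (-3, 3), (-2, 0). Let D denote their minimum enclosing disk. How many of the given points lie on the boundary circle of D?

A smallest enclosing disk is always determined by at most three of the input points on its boundary.
The minimum enclosing circle is determined by three boundary points: (-4, 5), (3, 4), (-2, 0).
Their circumcentre is (-43/66, 227/66) with r² = 29725/2178.
The farthest remaining point (-3, 3) is at distance² 12433/2178 ≤ 29725/2178.
The points at distance exactly r from the centre are (-4, 5), (3, 4), (-2, 0) — 3 points.

3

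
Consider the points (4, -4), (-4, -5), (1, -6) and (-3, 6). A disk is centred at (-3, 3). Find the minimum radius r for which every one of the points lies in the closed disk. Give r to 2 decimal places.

9.90

The required radius is the distance from (-3, 3) to the farthest point.
Squared distances: 98, 65, 97, 9.
Maximum is 98, attained at (4, -4).
r = √98 ≈ 9.90.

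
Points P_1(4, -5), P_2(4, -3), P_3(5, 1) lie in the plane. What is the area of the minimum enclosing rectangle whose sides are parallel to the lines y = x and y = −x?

In coordinates u = x + y, v = x − y the rectangle is axis-aligned; the map (x,y)→(u,v) scales areas by 2.
u-values: -1, 1, 6; range = 6 − (-1) = 7.
v-values: 9, 7, 4; range = 9 − 4 = 5.
Area = (7 × 5) / 2 = 17.5.

17.5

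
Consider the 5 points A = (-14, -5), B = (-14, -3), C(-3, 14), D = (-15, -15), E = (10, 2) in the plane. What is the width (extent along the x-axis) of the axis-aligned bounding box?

25

max x = 10, min x = -15, so width = 25.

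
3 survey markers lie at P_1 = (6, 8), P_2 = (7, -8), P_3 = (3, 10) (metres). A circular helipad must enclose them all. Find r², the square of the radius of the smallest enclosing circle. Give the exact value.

85

Side lengths²: P_1P_2² = 257, P_1P_3² = 13, P_2P_3² = 340.
Since P_2P_3² = 340 ≥ 257 + 13 = 270, the angle opposite P_2P_3 is not acute, so the smallest enclosing circle has P_2P_3 as diameter.
Centre = midpoint of P_2P_3 = (5, 1), r² = 340/4 = 85.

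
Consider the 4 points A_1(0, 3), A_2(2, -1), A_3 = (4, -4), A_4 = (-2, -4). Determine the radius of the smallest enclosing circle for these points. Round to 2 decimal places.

The minimum enclosing circle of a finite set is fixed by two of the points (as a diameter) or three (as a circumcircle).
The minimum enclosing circle is determined by three boundary points: A_1, A_3, A_4.
Their circumcentre is (1, -15/14) with r² = 3445/196.
The farthest remaining point A_2 is at distance² 197/196 ≤ 3445/196.
r = √(3445/196) ≈ 4.19.

4.19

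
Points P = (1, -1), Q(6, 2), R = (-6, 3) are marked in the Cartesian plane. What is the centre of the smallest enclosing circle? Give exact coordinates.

Side lengths²: PQ² = 34, PR² = 65, QR² = 145.
Since QR² = 145 ≥ 65 + 34 = 99, the angle opposite QR is not acute, so the smallest enclosing circle has QR as diameter.
Centre = midpoint of QR = (0, 2.5), r² = 145/4 = 36.25.
Centre = (0, 2.5).

(0, 2.5)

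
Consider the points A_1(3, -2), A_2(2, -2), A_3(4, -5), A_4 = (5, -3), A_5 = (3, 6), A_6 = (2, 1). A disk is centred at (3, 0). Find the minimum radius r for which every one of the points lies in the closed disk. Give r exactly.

6

The required radius is the distance from (3, 0) to the farthest point.
Squared distances: 4, 5, 26, 13, 36, 2.
Maximum is 36, attained at A_5.
r = √36 = 6.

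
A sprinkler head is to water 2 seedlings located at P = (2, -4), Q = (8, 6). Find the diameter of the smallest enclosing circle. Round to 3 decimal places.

11.662

The smallest circle enclosing two points has them as diameter endpoints.
Centre = midpoint = (5, 1); r² = |PQ|²/4 = 136/4 = 34.
Diameter = 2r = 2√34 ≈ 11.662.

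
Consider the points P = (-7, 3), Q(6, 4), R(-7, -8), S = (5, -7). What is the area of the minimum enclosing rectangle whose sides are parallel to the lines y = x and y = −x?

275

In coordinates u = x + y, v = x − y the rectangle is axis-aligned; the map (x,y)→(u,v) scales areas by 2.
u-values: -4, 10, -15, -2; range = 10 − (-15) = 25.
v-values: -10, 2, 1, 12; range = 12 − (-10) = 22.
Area = (25 × 22) / 2 = 275.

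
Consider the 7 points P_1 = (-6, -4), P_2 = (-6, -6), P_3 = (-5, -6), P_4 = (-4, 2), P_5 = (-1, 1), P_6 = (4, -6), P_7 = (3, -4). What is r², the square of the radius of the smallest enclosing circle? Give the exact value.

34

The minimum enclosing circle of a finite set is fixed by two of the points (as a diameter) or three (as a circumcircle).
The minimum enclosing circle is determined by three boundary points: P_2, P_4, P_6.
Their circumcentre is (-1, -3) with r² = 34.
The farthest remaining point P_1 is at distance² 26 ≤ 34.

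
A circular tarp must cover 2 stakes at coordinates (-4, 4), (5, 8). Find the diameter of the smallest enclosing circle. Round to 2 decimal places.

The smallest circle enclosing two points has them as diameter endpoints.
Centre = midpoint = (0.5, 6); r² = |(-4, 4)−(5, 8)|²/4 = 97/4 = 24.25.
Diameter = 2r = 2√(24.25) ≈ 9.85.

9.85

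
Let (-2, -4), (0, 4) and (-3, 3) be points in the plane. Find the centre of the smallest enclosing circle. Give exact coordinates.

Call the three points A, B, C in the order given.
Side lengths²: AB² = 68, AC² = 50, BC² = 10.
Since AB² = 68 ≥ 50 + 10 = 60, the angle opposite AB is not acute, so the smallest enclosing circle has AB as diameter.
Centre = midpoint of AB = (-1, 0), r² = 68/4 = 17.
Centre = (-1, 0).

(-1, 0)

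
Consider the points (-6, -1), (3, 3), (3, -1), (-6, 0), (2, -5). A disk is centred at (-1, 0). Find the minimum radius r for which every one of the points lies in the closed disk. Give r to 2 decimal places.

5.83

The required radius is the distance from (-1, 0) to the farthest point.
Squared distances: 26, 25, 17, 25, 34.
Maximum is 34, attained at (2, -5).
r = √34 ≈ 5.83.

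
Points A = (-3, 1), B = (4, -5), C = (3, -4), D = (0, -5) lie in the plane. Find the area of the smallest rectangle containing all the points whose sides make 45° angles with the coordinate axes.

In coordinates u = x + y, v = x − y the rectangle is axis-aligned; the map (x,y)→(u,v) scales areas by 2.
u-values: -2, -1, -1, -5; range = -1 − (-5) = 4.
v-values: -4, 9, 7, 5; range = 9 − (-4) = 13.
Area = (4 × 13) / 2 = 26.

26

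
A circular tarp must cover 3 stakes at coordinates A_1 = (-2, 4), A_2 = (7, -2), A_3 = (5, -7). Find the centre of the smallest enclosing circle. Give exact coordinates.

Side lengths²: A_1A_2² = 117, A_1A_3² = 170, A_2A_3² = 29.
Since A_1A_3² = 170 ≥ 117 + 29 = 146, the angle opposite A_1A_3 is not acute, so the smallest enclosing circle has A_1A_3 as diameter.
Centre = midpoint of A_1A_3 = (1.5, -1.5), r² = 170/4 = 42.5.
Centre = (1.5, -1.5).

(1.5, -1.5)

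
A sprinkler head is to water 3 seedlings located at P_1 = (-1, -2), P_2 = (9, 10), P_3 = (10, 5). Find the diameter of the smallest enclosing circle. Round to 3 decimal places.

Side lengths²: P_1P_2² = 244, P_1P_3² = 170, P_2P_3² = 26.
Since P_1P_2² = 244 ≥ 170 + 26 = 196, the angle opposite P_1P_2 is not acute, so the smallest enclosing circle has P_1P_2 as diameter.
Centre = midpoint of P_1P_2 = (4, 4), r² = 244/4 = 61.
Diameter = 2r = 2√61 ≈ 15.620.

15.620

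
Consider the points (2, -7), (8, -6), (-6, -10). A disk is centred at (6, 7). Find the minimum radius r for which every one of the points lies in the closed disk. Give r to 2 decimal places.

20.81

The required radius is the distance from (6, 7) to the farthest point.
Squared distances: 212, 173, 433.
Maximum is 433, attained at (-6, -10).
r = √433 ≈ 20.81.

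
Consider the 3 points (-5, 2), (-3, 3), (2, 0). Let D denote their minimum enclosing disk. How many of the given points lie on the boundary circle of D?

2

Call the three points A, B, C in the order given.
Side lengths²: AB² = 5, AC² = 53, BC² = 34.
Since AC² = 53 ≥ 34 + 5 = 39, the angle opposite AC is not acute, so the smallest enclosing circle has AC as diameter.
Centre = midpoint of AC = (-1.5, 1), r² = 53/4 = 13.25.
The points at distance exactly r from the centre are (-5, 2), (2, 0) — 2 points.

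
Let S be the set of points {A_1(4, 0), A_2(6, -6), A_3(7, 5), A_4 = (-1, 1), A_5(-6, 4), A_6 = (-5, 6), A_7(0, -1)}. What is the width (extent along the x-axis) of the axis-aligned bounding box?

max x = 7, min x = -6, so width = 13.

13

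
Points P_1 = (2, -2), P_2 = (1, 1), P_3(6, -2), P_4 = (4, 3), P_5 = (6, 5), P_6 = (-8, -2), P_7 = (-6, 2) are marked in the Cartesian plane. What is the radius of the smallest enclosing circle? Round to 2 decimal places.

7.83

A smallest enclosing disk is always determined by at most three of the input points on its boundary.
The farthest pair is P_5–P_6 with squared distance 245. The circle on this segment as diameter has centre (-1, 1.5) and r² = 245/4 = 61.25.
Check P_1: distance² to centre = 21.25 ≤ 61.25, so it lies inside.
All remaining points lie in this disk, and no smaller disk contains both endpoints, so this is the minimum enclosing circle.
r = √(61.25) ≈ 7.83.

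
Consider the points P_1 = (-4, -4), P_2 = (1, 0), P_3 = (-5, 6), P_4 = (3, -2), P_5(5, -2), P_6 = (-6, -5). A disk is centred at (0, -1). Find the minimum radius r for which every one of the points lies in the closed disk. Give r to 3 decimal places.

The required radius is the distance from (0, -1) to the farthest point.
Squared distances: 25, 2, 74, 10, 26, 52.
Maximum is 74, attained at P_3.
r = √74 ≈ 8.602.

8.602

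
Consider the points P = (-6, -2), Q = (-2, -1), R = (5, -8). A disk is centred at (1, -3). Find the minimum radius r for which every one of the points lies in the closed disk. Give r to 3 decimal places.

7.071

The required radius is the distance from (1, -3) to the farthest point.
Squared distances: 50, 13, 41.
Maximum is 50, attained at P.
r = √50 ≈ 7.071.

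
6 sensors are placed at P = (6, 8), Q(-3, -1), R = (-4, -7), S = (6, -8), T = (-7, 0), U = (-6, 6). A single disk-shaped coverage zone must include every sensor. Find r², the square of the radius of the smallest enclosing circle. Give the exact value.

By Welzl's lemma the MEC is supported by two points (diametrically opposite) or three points (on a circumcircle).
The minimum enclosing circle is determined by three boundary points: P, S, U.
Their circumcentre is (7/6, 0) with r² = 3145/36.
The farthest remaining point R is at distance² 2725/36 ≤ 3145/36.

3145/36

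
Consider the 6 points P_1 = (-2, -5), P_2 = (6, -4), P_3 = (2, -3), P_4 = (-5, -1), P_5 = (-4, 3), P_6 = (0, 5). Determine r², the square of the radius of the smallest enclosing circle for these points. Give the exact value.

37.25

A smallest enclosing disk is always determined by at most three of the input points on its boundary.
The farthest pair is P_2–P_5 with squared distance 149. The circle on this segment as diameter has centre (1, -0.5) and r² = 149/4 = 37.25.
Check P_1: distance² to centre = 29.25 ≤ 37.25, so it lies inside.
All remaining points lie in this disk, and no smaller disk contains both endpoints, so this is the minimum enclosing circle.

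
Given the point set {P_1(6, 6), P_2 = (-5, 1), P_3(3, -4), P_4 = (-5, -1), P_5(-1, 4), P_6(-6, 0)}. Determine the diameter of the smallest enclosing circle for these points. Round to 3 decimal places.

13.525

By Welzl's lemma the MEC is supported by two points (diametrically opposite) or three points (on a circumcircle).
The minimum enclosing circle is determined by three boundary points: P_1, P_3, P_6.
Their circumcentre is (13/34, 38/17) with r² = 52865/1156.
The farthest remaining point P_4 is at distance² 45589/1156 ≤ 52865/1156.
Diameter = 2r = 2√(52865/1156) ≈ 13.525.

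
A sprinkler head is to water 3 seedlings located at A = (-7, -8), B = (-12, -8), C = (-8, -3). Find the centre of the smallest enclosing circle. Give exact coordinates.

(-9.5, -5.9)

Side lengths²: AB² = 25, AC² = 26, BC² = 41.
Since BC² = 41 < 26 + 25 = 51, the triangle is acute, so the smallest enclosing circle is the circumcircle.
Circumcentre = (-9.5, -5.9), r² = 10.66.
Centre = (-9.5, -5.9).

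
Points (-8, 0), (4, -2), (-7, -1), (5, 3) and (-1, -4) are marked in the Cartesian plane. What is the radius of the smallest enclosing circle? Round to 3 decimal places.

By Welzl's lemma the MEC is supported by two points (diametrically opposite) or three points (on a circumcircle).
The farthest pair is (-8, 0)–(5, 3) with squared distance 178. The circle on this segment as diameter has centre (-1.5, 1.5) and r² = 178/4 = 44.5.
Check (4, -2): distance² to centre = 42.5 ≤ 44.5, so it lies inside.
All remaining points lie in this disk, and no smaller disk contains both endpoints, so this is the minimum enclosing circle.
r = √(44.5) ≈ 6.671.

6.671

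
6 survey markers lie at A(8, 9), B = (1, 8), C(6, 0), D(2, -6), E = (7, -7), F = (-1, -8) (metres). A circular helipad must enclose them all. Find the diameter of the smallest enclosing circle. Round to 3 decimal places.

19.235

The farthest pair is A–F with squared distance 370. The circle on this segment as diameter has centre (3.5, 0.5) and r² = 370/4 = 92.5.
Check B: distance² to centre = 62.5 ≤ 92.5, so it lies inside.
All remaining points lie in this disk, and no smaller disk contains both endpoints, so this is the minimum enclosing circle.
Diameter = 2r = 2√(92.5) ≈ 19.235.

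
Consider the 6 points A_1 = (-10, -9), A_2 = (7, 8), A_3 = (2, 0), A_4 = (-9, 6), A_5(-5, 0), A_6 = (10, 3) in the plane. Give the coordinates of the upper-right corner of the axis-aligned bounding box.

x-range [-10, 10], y-range [-9, 8].
The upper-right corner is (10, 8).

(10, 8)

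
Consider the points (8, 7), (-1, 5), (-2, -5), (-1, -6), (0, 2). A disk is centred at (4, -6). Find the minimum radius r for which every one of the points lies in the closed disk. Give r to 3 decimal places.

13.601

The required radius is the distance from (4, -6) to the farthest point.
Squared distances: 185, 146, 37, 25, 80.
Maximum is 185, attained at (8, 7).
r = √185 ≈ 13.601.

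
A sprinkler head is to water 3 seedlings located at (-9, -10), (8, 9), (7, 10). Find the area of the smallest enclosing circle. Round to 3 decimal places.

Call the three points A, B, C in the order given.
Side lengths²: AB² = 650, AC² = 656, BC² = 2.
Since AC² = 656 ≥ 650 + 2 = 652, the angle opposite AC is not acute, so the smallest enclosing circle has AC as diameter.
Centre = midpoint of AC = (-1, 0), r² = 656/4 = 164.
Area = π·r² = π·164 ≈ 515.221.

515.221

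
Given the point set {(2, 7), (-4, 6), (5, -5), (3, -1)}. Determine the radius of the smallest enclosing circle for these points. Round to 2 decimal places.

7.11

A smallest enclosing disk is always determined by at most three of the input points on its boundary.
The farthest pair is (-4, 6)–(5, -5) with squared distance 202. The circle on this segment as diameter has centre (0.5, 0.5) and r² = 202/4 = 50.5.
Check (2, 7): distance² to centre = 44.5 ≤ 50.5, so it lies inside.
All remaining points lie in this disk, and no smaller disk contains both endpoints, so this is the minimum enclosing circle.
r = √(50.5) ≈ 7.11.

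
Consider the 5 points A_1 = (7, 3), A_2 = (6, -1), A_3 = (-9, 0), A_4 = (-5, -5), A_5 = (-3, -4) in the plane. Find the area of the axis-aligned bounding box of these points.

x ranges over [-9, 7], width 16.
y ranges over [-5, 3], height 8.
Area = 16 × 8 = 128.

128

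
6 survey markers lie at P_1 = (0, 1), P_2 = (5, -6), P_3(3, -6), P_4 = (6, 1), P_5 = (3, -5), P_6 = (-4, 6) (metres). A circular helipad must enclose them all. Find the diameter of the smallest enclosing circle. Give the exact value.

The minimum enclosing circle of a finite set is fixed by two of the points (as a diameter) or three (as a circumcircle).
The farthest pair is P_2–P_6 with squared distance 225. The circle on this segment as diameter has centre (0.5, 0) and r² = 225/4 = 56.25.
Check P_1: distance² to centre = 1.25 ≤ 56.25, so it lies inside.
All remaining points lie in this disk, and no smaller disk contains both endpoints, so this is the minimum enclosing circle.
Diameter = 2r = 2√(56.25) = 15.

15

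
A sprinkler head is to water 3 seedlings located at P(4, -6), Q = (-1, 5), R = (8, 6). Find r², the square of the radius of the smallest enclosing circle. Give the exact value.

Side lengths²: PQ² = 146, PR² = 160, QR² = 82.
Since PR² = 160 < 146 + 82 = 228, the triangle is acute, so the smallest enclosing circle is the circumcircle.
Circumcentre = (105/26, 17/26), r² = 14965/338.

14965/338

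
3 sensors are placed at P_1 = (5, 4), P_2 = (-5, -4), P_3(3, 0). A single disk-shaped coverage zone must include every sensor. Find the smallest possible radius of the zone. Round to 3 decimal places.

6.403

Side lengths²: P_1P_2² = 164, P_1P_3² = 20, P_2P_3² = 80.
Since P_1P_2² = 164 ≥ 80 + 20 = 100, the angle opposite P_1P_2 is not acute, so the smallest enclosing circle has P_1P_2 as diameter.
Centre = midpoint of P_1P_2 = (0, 0), r² = 164/4 = 41.
r = √41 ≈ 6.403.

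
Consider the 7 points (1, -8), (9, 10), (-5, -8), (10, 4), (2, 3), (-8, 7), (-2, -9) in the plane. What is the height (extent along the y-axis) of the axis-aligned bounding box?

19

max y = 10, min y = -9, so height = 19.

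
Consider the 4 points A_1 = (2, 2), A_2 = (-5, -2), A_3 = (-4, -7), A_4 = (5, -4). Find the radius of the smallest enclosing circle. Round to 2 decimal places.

The minimum enclosing circle of a finite set is fixed by two of the points (as a diameter) or three (as a circumcircle).
The minimum enclosing circle is determined by three boundary points: A_1, A_3, A_4.
Their circumcentre is (-5/14, -41/14) with r² = 2925/98.
The farthest remaining point A_2 is at distance² 2197/98 ≤ 2925/98.
r = √(2925/98) ≈ 5.46.

5.46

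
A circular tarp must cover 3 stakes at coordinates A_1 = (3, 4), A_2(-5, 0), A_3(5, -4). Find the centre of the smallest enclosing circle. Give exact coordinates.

Side lengths²: A_1A_2² = 80, A_1A_3² = 68, A_2A_3² = 116.
Since A_2A_3² = 116 < 80 + 68 = 148, the triangle is acute, so the smallest enclosing circle is the circumcircle.
Circumcentre = (4/9, -8/9), r² = 2465/81.
Centre = (4/9, -8/9).

(4/9, -8/9)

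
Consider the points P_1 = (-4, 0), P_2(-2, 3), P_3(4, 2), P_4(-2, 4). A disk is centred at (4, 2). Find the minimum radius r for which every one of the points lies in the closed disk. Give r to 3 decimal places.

The required radius is the distance from (4, 2) to the farthest point.
Squared distances: 68, 37, 0, 40.
Maximum is 68, attained at P_1.
r = √68 ≈ 8.246.

8.246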